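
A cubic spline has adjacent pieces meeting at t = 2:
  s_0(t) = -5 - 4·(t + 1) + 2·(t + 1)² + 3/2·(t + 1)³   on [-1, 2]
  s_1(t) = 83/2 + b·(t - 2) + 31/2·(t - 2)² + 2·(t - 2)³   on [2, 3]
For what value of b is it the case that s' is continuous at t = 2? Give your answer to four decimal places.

48.5000

s_0'(t) = -4 + 4·(t + 1) + 9/2·(t + 1)², so s_0'(2) = 97/2. On the right, s_1'(2) = b, so b = 97/2.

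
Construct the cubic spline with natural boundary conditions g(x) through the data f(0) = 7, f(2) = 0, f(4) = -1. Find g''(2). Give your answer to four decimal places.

Write σ_i for g''(x_i). With h_i = 2, 2 and divided differences Δ_i = -7/2, -1/2, the continuity of g' gives the tridiagonal system
  2·σ_0 + 8·σ_1 + 2·σ_2 = 6(Δ_1 - Δ_0) = 18
Natural end conditions: σ_0 = σ_2 = 0.
Hence σ_0 = 0, σ_1 = 9/4, σ_2 = 0.

2.2500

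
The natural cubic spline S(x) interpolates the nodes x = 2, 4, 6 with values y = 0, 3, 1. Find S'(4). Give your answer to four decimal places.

0.2500

Let M_i = S''(x_i). Step sizes h_i = 2, 2; slopes of the chords Δ_i = (y_(i+1) - y_i)/h_i = 3/2, -1.
  2·M_0 + 8·M_1 + 2·M_2 = 6(Δ_1 - Δ_0) = -15
Natural end conditions: M_0 = M_2 = 0.
Solving: M_0 = 0, M_1 = -15/8, M_2 = 0.
On [4, 6], S'(x) = b_1 + 2c_1·(x - 4) + 3d_1·(x - 4)² with b_1 = Δ_1 - h_1(2M_1 + M_2)/6 = 1/4, c_1 = M_1/2 = -15/16, d_1 = (M_2 - M_1)/(6h_1) = 5/32. So S'(4) = 1/4.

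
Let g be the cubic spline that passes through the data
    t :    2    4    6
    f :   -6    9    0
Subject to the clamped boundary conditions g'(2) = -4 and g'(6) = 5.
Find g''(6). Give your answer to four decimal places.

Write M_i for g''(x_i). With h_i = 2, 2 and divided differences Δ_i = 15/2, -9/2, the continuity of g' gives the tridiagonal system
  2·M_0 + 8·M_1 + 2·M_2 = 6(Δ_1 - Δ_0) = -72
Clamped end conditions give two more equations: 2h_0·M_0 + h_0·M_1 = 6(Δ_0 - g'(2)) = 69 and h_1·M_1 + 2h_1·M_2 = 6(g'(6) - Δ_1) = 57.
Solving: M_0 = 57/2, M_1 = -45/2, M_2 = 51/2.

25.5000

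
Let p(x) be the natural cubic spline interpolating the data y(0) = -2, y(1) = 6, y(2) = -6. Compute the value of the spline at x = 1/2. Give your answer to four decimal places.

Write M_i for p''(x_i). With h_i = 1, 1 and divided differences Δ_i = 8, -12, the continuity of p' gives the tridiagonal system
  1·M_0 + 4·M_1 + 1·M_2 = 6(Δ_1 - Δ_0) = -120
Natural end conditions: M_0 = M_2 = 0.
Solving: M_0 = 0, M_1 = -30, M_2 = 0.
On [0, 1], p(x) = -2 + 13·x + 0·x² - 5·x³.
With x = 1/2: p(1/2) = 31/8.

3.8750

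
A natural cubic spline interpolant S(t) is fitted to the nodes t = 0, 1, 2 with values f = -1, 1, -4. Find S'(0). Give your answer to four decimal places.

Write M_i for S''(x_i). With h_i = 1, 1 and divided differences Δ_i = 2, -5, the continuity of S' gives the tridiagonal system
  1·M_0 + 4·M_1 + 1·M_2 = 6(Δ_1 - Δ_0) = -42
Natural end conditions: M_0 = M_2 = 0.
Forward elimination and back-substitution give M_0 = 0, M_1 = -21/2, M_2 = 0.
On [0, 1], S'(t) = b_0 + 2c_0·t + 3d_0·t² with b_0 = Δ_0 - h_0(2M_0 + M_1)/6 = 15/4, c_0 = M_0/2 = 0, d_0 = (M_1 - M_0)/(6h_0) = -7/4. So S'(0) = 15/4.

3.7500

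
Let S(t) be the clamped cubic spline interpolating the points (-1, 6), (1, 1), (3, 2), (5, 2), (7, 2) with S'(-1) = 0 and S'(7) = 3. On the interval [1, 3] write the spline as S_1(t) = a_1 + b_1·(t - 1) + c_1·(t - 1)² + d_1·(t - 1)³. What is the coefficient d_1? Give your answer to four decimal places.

Put M_i = S'' at the i-th knot. Here h = (2, 2, 2, 2) and Δ = (-5/2, 1/2, 0, 0), so the interior equations h_(i-1)·M_(i-1) + 2(h_(i-1)+h_i)·M_i + h_i·M_(i+1) = 6(Δ_i − Δ_(i-1)) read
  2·M_0 + 8·M_1 + 2·M_2 = 6(Δ_1 - Δ_0) = 18
  2·M_1 + 8·M_2 + 2·M_3 = 6(Δ_2 - Δ_1) = -3
  2·M_2 + 8·M_3 + 2·M_4 = 6(Δ_3 - Δ_2) = 0
Clamped end conditions give two more equations: 2h_0·M_0 + h_0·M_1 = 6(Δ_0 - S'(-1)) = -15 and h_3·M_3 + 2h_3·M_4 = 6(S'(7) - Δ_3) = 18.
Solving the tridiagonal system: M_0 = -321/56, M_1 = 111/28, M_2 = -9/8, M_3 = -27/28, M_4 = 279/56.
On [1, 3], with S_1(t) = a_1 + b_1·(t - 1) + c_1·(t - 1)² + d_1·(t - 1)³: c_1 = M_1/2 = 111/56, d_1 = (M_2 - M_1)/(6h_1) = -95/224, b_1 = Δ_1 - h_1(2M_1 + M_2)/6 = -99/56.

-0.4241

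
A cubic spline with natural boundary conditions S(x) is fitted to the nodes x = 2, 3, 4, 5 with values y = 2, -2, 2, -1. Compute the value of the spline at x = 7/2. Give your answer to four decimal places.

-0.0750

Let M_i = S''(x_i). Step sizes h_i = 1, 1, 1; slopes of the chords Δ_i = (y_(i+1) - y_i)/h_i = -4, 4, -3.
  1·M_0 + 4·M_1 + 1·M_2 = 6(Δ_1 - Δ_0) = 48
  1·M_1 + 4·M_2 + 1·M_3 = 6(Δ_2 - Δ_1) = -42
Natural end conditions: M_0 = M_3 = 0.
Solving the tridiagonal system: M_0 = 0, M_1 = 78/5, M_2 = -72/5, M_3 = 0.
On [3, 4], S(x) = -2 + 6/5·(x - 3) + 39/5·(x - 3)² - 5·(x - 3)³.
With (x - 3) = 1/2: S(7/2) = -3/40.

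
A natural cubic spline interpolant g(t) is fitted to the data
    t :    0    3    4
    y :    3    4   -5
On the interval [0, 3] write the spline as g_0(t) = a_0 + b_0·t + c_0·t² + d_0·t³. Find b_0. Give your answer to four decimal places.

Let m_i = g''(x_i). Step sizes h_i = 3, 1; slopes of the chords Δ_i = (y_(i+1) - y_i)/h_i = 1/3, -9.
  3·m_0 + 8·m_1 + 1·m_2 = 6(Δ_1 - Δ_0) = -56
Natural end conditions: m_0 = m_2 = 0.
Forward elimination and back-substitution give m_0 = 0, m_1 = -7, m_2 = 0.
On [0, 3], with g_0(t) = a_0 + b_0·t + c_0·t² + d_0·t³: c_0 = m_0/2 = 0, d_0 = (m_1 - m_0)/(6h_0) = -7/18, b_0 = Δ_0 - h_0(2m_0 + m_1)/6 = 23/6.

3.8333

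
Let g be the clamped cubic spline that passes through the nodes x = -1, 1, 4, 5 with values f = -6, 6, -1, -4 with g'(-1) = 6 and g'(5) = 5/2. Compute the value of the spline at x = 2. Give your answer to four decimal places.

6.9060

Put m_i = g'' at the i-th knot. Here h = (2, 3, 1) and Δ = (6, -7/3, -3), so the interior equations h_(i-1)·m_(i-1) + 2(h_(i-1)+h_i)·m_i + h_i·m_(i+1) = 6(Δ_i − Δ_(i-1)) read
  2·m_0 + 10·m_1 + 3·m_2 = 6(Δ_1 - Δ_0) = -50
  3·m_1 + 8·m_2 + 1·m_3 = 6(Δ_2 - Δ_1) = -4
Clamped end conditions give two more equations: 2h_0·m_0 + h_0·m_1 = 6(Δ_0 - g'(-1)) = 0 and h_2·m_2 + 2h_2·m_3 = 6(g'(5) - Δ_2) = 33.
Solving: m_0 = 209/78, m_1 = -209/39, m_2 = -23/39, m_3 = 655/39.
On [1, 4], g(x) = 6 + 259/78·(x - 1) - 209/78·(x - 1)² + 31/117·(x - 1)³.
With (x - 1) = 1: g(2) = 808/117.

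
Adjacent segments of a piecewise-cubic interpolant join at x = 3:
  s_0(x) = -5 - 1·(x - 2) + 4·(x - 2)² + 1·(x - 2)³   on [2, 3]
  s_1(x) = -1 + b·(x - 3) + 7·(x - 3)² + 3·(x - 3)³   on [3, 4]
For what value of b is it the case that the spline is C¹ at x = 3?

10

s_0'(x) = -1 + 8·(x - 2) + 3·(x - 2)², so s_0'(3) = 10. On the right, s_1'(3) = b, so b = 10.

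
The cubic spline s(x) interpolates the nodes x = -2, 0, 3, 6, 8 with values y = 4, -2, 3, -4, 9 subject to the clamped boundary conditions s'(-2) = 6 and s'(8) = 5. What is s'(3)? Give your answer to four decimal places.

Write σ_i for s''(x_i). With h_i = 2, 3, 3, 2 and divided differences Δ_i = -3, 5/3, -7/3, 13/2, the continuity of s' gives the tridiagonal system
  2·σ_0 + 10·σ_1 + 3·σ_2 = 6(Δ_1 - Δ_0) = 28
  3·σ_1 + 12·σ_2 + 3·σ_3 = 6(Δ_2 - Δ_1) = -24
  3·σ_2 + 10·σ_3 + 2·σ_4 = 6(Δ_3 - Δ_2) = 53
Clamped end conditions give two more equations: 2h_0·σ_0 + h_0·σ_1 = 6(Δ_0 - s'(-2)) = -54 and h_3·σ_3 + 2h_3·σ_4 = 6(s'(8) - Δ_3) = -9.
Hence σ_0 = -6329/360, σ_1 = 1469/180, σ_2 = -123/20, σ_3 = 1519/180, σ_4 = -2329/360.
On [3, 6], s'(x) = b_2 + 2c_2·(x - 3) + 3d_2·(x - 3)² with b_2 = Δ_2 - h_2(2σ_2 + σ_3)/6 = -29/72, c_2 = σ_2/2 = -123/40, d_2 = (σ_3 - σ_2)/(6h_2) = 1313/1620. So s'(3) = -29/72.

-0.4028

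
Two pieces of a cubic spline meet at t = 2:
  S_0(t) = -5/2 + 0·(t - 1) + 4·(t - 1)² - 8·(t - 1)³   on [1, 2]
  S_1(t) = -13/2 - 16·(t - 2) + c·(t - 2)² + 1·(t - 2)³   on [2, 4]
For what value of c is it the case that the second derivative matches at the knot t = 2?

-20

S_0''(t) = 8 - 48·(t - 1), so S_0''(2) = -40. On the right, S_1''(2) = 2c, so c = -20.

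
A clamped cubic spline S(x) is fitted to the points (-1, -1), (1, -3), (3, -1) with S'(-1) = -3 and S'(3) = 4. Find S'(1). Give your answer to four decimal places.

Write M_i for S''(x_i). With h_i = 2, 2 and divided differences Δ_i = -1, 1, the continuity of S' gives the tridiagonal system
  2·M_0 + 8·M_1 + 2·M_2 = 6(Δ_1 - Δ_0) = 12
Clamped end conditions give two more equations: 2h_0·M_0 + h_0·M_1 = 6(Δ_0 - S'(-1)) = 12 and h_1·M_1 + 2h_1·M_2 = 6(S'(3) - Δ_1) = 18.
Solving: M_0 = 13/4, M_1 = -1/2, M_2 = 19/4.
On [1, 3], S'(x) = b_1 + 2c_1·(x - 1) + 3d_1·(x - 1)² with b_1 = Δ_1 - h_1(2M_1 + M_2)/6 = -1/4, c_1 = M_1/2 = -1/4, d_1 = (M_2 - M_1)/(6h_1) = 7/16. So S'(1) = -1/4.

-0.2500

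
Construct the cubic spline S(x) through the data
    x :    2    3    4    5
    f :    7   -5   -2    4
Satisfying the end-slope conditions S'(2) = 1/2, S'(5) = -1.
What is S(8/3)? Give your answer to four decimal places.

-0.4889

With σ_i denoting the second derivative at x_i, h_i = 1, 1, 1, and Δ_i = (y_(i+1) − y_i)/h_i = -12, 3, 6:
  1·σ_0 + 4·σ_1 + 1·σ_2 = 6(Δ_1 - Δ_0) = 90
  1·σ_1 + 4·σ_2 + 1·σ_3 = 6(Δ_2 - Δ_1) = 18
Clamped end conditions give two more equations: 2h_0·σ_0 + h_0·σ_1 = 6(Δ_0 - S'(2)) = -75 and h_2·σ_2 + 2h_2·σ_3 = 6(S'(5) - Δ_2) = -42.
Forward elimination and back-substitution give σ_0 = -278/5, σ_1 = 181/5, σ_2 = 4/5, σ_3 = -107/5.
On [2, 3], S(x) = 7 + 1/2·(x - 2) - 139/5·(x - 2)² + 153/10·(x - 2)³.
With (x - 2) = 2/3: S(8/3) = -22/45.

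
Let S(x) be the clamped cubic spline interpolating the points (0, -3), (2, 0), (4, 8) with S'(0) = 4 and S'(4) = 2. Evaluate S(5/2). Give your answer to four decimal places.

With σ_i denoting the second derivative at x_i, h_i = 2, 2, and Δ_i = (y_(i+1) − y_i)/h_i = 3/2, 4:
  2·σ_0 + 8·σ_1 + 2·σ_2 = 6(Δ_1 - Δ_0) = 15
Clamped end conditions give two more equations: 2h_0·σ_0 + h_0·σ_1 = 6(Δ_0 - S'(0)) = -15 and h_1·σ_1 + 2h_1·σ_2 = 6(S'(4) - Δ_1) = -12.
Solving: σ_0 = -49/8, σ_1 = 19/4, σ_2 = -43/8.
On [2, 4], S(x) = 0 + 21/8·(x - 2) + 19/8·(x - 2)² - 27/32·(x - 2)³.
With (x - 2) = 1/2: S(5/2) = 461/256.

1.8008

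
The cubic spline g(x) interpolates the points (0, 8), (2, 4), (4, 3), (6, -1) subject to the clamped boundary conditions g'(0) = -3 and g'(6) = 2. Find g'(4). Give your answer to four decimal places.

With M_i denoting the second derivative at x_i, h_i = 2, 2, 2, and Δ_i = (y_(i+1) − y_i)/h_i = -2, -1/2, -2:
  2·M_0 + 8·M_1 + 2·M_2 = 6(Δ_1 - Δ_0) = 9
  2·M_1 + 8·M_2 + 2·M_3 = 6(Δ_2 - Δ_1) = -9
Clamped end conditions give two more equations: 2h_0·M_0 + h_0·M_1 = 6(Δ_0 - g'(0)) = 6 and h_2·M_2 + 2h_2·M_3 = 6(g'(6) - Δ_2) = 24.
Forward elimination and back-substitution give M_0 = 17/30, M_1 = 28/15, M_2 = -53/15, M_3 = 233/30.
On [4, 6], g'(x) = b_2 + 2c_2·(x - 4) + 3d_2·(x - 4)² with b_2 = Δ_2 - h_2(2M_2 + M_3)/6 = -67/30, c_2 = M_2/2 = -53/30, d_2 = (M_3 - M_2)/(6h_2) = 113/120. So g'(4) = -67/30.

-2.2333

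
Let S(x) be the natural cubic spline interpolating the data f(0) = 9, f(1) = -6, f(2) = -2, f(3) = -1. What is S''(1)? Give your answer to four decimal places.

Let σ_i = S''(x_i). Step sizes h_i = 1, 1, 1; slopes of the chords Δ_i = (y_(i+1) - y_i)/h_i = -15, 4, 1.
  1·σ_0 + 4·σ_1 + 1·σ_2 = 6(Δ_1 - Δ_0) = 114
  1·σ_1 + 4·σ_2 + 1·σ_3 = 6(Δ_2 - Δ_1) = -18
Natural end conditions: σ_0 = σ_3 = 0.
Solving the tridiagonal system: σ_0 = 0, σ_1 = 158/5, σ_2 = -62/5, σ_3 = 0.

31.6000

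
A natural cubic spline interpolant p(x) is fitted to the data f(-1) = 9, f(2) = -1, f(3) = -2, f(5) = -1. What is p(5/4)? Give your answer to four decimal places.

0.7146

Write m_i for p''(x_i). With h_i = 3, 1, 2 and divided differences Δ_i = -10/3, -1, 1/2, the continuity of p' gives the tridiagonal system
  3·m_0 + 8·m_1 + 1·m_2 = 6(Δ_1 - Δ_0) = 14
  1·m_1 + 6·m_2 + 2·m_3 = 6(Δ_2 - Δ_1) = 9
Natural end conditions: m_0 = m_3 = 0.
Solving: m_0 = 0, m_1 = 75/47, m_2 = 58/47, m_3 = 0.
On [-1, 2], p(x) = 9 - 1165/282·(x + 1) + 0·(x + 1)² + 25/282·(x + 1)³.
With (x + 1) = 9/4: p(5/4) = 4299/6016.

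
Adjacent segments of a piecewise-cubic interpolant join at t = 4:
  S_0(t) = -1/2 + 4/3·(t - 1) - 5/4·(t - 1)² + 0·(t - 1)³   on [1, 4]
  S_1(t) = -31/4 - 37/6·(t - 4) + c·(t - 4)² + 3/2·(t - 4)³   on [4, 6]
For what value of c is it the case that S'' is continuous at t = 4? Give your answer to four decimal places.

S_0''(t) = -5/2 + 0·(t - 1), so S_0''(4) = -5/2. On the right, S_1''(4) = 2c, so c = -5/4.

-1.2500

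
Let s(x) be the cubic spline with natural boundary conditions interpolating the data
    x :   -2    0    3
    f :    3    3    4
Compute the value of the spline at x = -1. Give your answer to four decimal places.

2.9500

Write σ_i for s''(x_i). With h_i = 2, 3 and divided differences Δ_i = 0, 1/3, the continuity of s' gives the tridiagonal system
  2·σ_0 + 10·σ_1 + 3·σ_2 = 6(Δ_1 - Δ_0) = 2
Natural end conditions: σ_0 = σ_2 = 0.
Forward elimination and back-substitution give σ_0 = 0, σ_1 = 1/5, σ_2 = 0.
On [-2, 0], s(x) = 3 - 1/15·(x + 2) + 0·(x + 2)² + 1/60·(x + 2)³.
With (x + 2) = 1: s(-1) = 59/20.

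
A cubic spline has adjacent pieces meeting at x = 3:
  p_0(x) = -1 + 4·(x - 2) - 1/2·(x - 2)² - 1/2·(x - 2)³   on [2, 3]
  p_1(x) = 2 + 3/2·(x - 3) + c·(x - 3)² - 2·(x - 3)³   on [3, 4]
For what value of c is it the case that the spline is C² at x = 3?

-2

p_0''(x) = -1 - 3·(x - 2), so p_0''(3) = -4. On the right, p_1''(3) = 2c, so c = -2.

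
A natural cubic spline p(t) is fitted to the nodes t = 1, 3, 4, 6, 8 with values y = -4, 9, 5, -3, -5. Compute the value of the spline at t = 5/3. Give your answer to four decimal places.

Put σ_i = p'' at the i-th knot. Here h = (2, 1, 2, 2) and Δ = (13/2, -4, -4, -1), so the interior equations h_(i-1)·σ_(i-1) + 2(h_(i-1)+h_i)·σ_i + h_i·σ_(i+1) = 6(Δ_i − Δ_(i-1)) read
  2·σ_0 + 6·σ_1 + 1·σ_2 = 6(Δ_1 - Δ_0) = -63
  1·σ_1 + 6·σ_2 + 2·σ_3 = 6(Δ_2 - Δ_1) = 0
  2·σ_2 + 8·σ_3 + 2·σ_4 = 6(Δ_3 - Δ_2) = 18
Natural end conditions: σ_0 = σ_4 = 0.
Solving: σ_0 = 0, σ_1 = -171/16, σ_2 = 9/8, σ_3 = 63/32, σ_4 = 0.
On [1, 3], p(t) = -4 + 161/16·(t - 1) + 0·(t - 1)² - 57/64·(t - 1)³.
With (t - 1) = 2/3: p(5/3) = 22/9.

2.4444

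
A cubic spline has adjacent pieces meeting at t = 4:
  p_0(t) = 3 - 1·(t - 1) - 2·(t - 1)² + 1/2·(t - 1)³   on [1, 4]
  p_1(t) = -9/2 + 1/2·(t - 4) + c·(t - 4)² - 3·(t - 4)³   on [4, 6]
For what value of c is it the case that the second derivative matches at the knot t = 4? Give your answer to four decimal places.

p_0''(t) = -4 + 3·(t - 1), so p_0''(4) = 5. On the right, p_1''(4) = 2c, so c = 5/2.

2.5000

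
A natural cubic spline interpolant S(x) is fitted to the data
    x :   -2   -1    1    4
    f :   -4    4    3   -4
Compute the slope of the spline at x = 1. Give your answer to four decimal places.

With M_i denoting the second derivative at x_i, h_i = 1, 2, 3, and Δ_i = (y_(i+1) − y_i)/h_i = 8, -1/2, -7/3:
  1·M_0 + 6·M_1 + 2·M_2 = 6(Δ_1 - Δ_0) = -51
  2·M_1 + 10·M_2 + 3·M_3 = 6(Δ_2 - Δ_1) = -11
Natural end conditions: M_0 = M_3 = 0.
Solving the tridiagonal system: M_0 = 0, M_1 = -61/7, M_2 = 9/14, M_3 = 0.
On [1, 4], S'(x) = b_2 + 2c_2·(x - 1) + 3d_2·(x - 1)² with b_2 = Δ_2 - h_2(2M_2 + M_3)/6 = -125/42, c_2 = M_2/2 = 9/28, d_2 = (M_3 - M_2)/(6h_2) = -1/28. So S'(1) = -125/42.

-2.9762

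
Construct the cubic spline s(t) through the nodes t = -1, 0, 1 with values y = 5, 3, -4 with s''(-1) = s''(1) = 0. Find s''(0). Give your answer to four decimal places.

-7.5000

With m_i denoting the second derivative at x_i, h_i = 1, 1, and Δ_i = (y_(i+1) − y_i)/h_i = -2, -7:
  1·m_0 + 4·m_1 + 1·m_2 = 6(Δ_1 - Δ_0) = -30
Natural end conditions: m_0 = m_2 = 0.
Forward elimination and back-substitution give m_0 = 0, m_1 = -15/2, m_2 = 0.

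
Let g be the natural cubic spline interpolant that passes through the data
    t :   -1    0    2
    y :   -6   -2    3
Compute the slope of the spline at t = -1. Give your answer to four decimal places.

4.2500

Write σ_i for g''(x_i). With h_i = 1, 2 and divided differences Δ_i = 4, 5/2, the continuity of g' gives the tridiagonal system
  1·σ_0 + 6·σ_1 + 2·σ_2 = 6(Δ_1 - Δ_0) = -9
Natural end conditions: σ_0 = σ_2 = 0.
Hence σ_0 = 0, σ_1 = -3/2, σ_2 = 0.
On [-1, 0], g'(t) = b_0 + 2c_0·(t + 1) + 3d_0·(t + 1)² with b_0 = Δ_0 - h_0(2σ_0 + σ_1)/6 = 17/4, c_0 = σ_0/2 = 0, d_0 = (σ_1 - σ_0)/(6h_0) = -1/4. So g'(-1) = 17/4.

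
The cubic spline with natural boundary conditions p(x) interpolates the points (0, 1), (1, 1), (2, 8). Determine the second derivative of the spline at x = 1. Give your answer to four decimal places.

Let m_i = p''(x_i). Step sizes h_i = 1, 1; slopes of the chords Δ_i = (y_(i+1) - y_i)/h_i = 0, 7.
  1·m_0 + 4·m_1 + 1·m_2 = 6(Δ_1 - Δ_0) = 42
Natural end conditions: m_0 = m_2 = 0.
Solving: m_0 = 0, m_1 = 21/2, m_2 = 0.

10.5000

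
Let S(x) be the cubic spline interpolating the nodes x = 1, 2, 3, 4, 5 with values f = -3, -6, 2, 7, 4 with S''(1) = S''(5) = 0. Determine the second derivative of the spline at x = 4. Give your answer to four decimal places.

Write σ_i for S''(x_i). With h_i = 1, 1, 1, 1 and divided differences Δ_i = -3, 8, 5, -3, the continuity of S' gives the tridiagonal system
  1·σ_0 + 4·σ_1 + 1·σ_2 = 6(Δ_1 - Δ_0) = 66
  1·σ_1 + 4·σ_2 + 1·σ_3 = 6(Δ_2 - Δ_1) = -18
  1·σ_2 + 4·σ_3 + 1·σ_4 = 6(Δ_3 - Δ_2) = -48
Natural end conditions: σ_0 = σ_4 = 0.
Solving the tridiagonal system: σ_0 = 0, σ_1 = 507/28, σ_2 = -45/7, σ_3 = -291/28, σ_4 = 0.

-10.3929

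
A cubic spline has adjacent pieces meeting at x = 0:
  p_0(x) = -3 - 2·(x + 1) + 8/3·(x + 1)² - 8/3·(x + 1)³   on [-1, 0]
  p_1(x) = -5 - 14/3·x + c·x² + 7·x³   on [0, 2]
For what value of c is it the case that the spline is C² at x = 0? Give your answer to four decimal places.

p_0''(x) = 16/3 - 16·(x + 1), so p_0''(0) = -32/3. On the right, p_1''(0) = 2c, so c = -16/3.

-5.3333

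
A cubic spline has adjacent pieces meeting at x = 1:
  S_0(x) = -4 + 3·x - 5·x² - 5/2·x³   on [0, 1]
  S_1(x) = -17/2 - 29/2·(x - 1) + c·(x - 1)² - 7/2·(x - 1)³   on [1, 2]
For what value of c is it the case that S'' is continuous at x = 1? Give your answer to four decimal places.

-12.5000

S_0''(x) = -10 - 15·x, so S_0''(1) = -25. On the right, S_1''(1) = 2c, so c = -25/2.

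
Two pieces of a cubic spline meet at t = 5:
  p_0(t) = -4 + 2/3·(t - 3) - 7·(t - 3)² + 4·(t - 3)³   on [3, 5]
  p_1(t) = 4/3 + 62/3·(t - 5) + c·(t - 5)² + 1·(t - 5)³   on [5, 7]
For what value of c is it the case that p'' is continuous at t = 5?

p_0''(t) = -14 + 24·(t - 3), so p_0''(5) = 34. On the right, p_1''(5) = 2c, so c = 17.

17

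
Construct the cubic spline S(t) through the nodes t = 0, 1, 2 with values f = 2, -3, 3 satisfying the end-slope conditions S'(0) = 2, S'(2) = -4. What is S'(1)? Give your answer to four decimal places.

1.2500

Write m_i for S''(x_i). With h_i = 1, 1 and divided differences Δ_i = -5, 6, the continuity of S' gives the tridiagonal system
  1·m_0 + 4·m_1 + 1·m_2 = 6(Δ_1 - Δ_0) = 66
Clamped end conditions give two more equations: 2h_0·m_0 + h_0·m_1 = 6(Δ_0 - S'(0)) = -42 and h_1·m_1 + 2h_1·m_2 = 6(S'(2) - Δ_1) = -60.
Forward elimination and back-substitution give m_0 = -81/2, m_1 = 39, m_2 = -99/2.
On [1, 2], S'(t) = b_1 + 2c_1·(t - 1) + 3d_1·(t - 1)² with b_1 = Δ_1 - h_1(2m_1 + m_2)/6 = 5/4, c_1 = m_1/2 = 39/2, d_1 = (m_2 - m_1)/(6h_1) = -59/4. So S'(1) = 5/4.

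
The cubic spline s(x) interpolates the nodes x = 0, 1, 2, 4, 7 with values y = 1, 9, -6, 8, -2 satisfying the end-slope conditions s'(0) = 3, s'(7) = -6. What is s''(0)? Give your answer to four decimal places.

41.9904

Write σ_i for s''(x_i). With h_i = 1, 1, 2, 3 and divided differences Δ_i = 8, -15, 7, -10/3, the continuity of s' gives the tridiagonal system
  1·σ_0 + 4·σ_1 + 1·σ_2 = 6(Δ_1 - Δ_0) = -138
  1·σ_1 + 6·σ_2 + 2·σ_3 = 6(Δ_2 - Δ_1) = 132
  2·σ_2 + 10·σ_3 + 3·σ_4 = 6(Δ_3 - Δ_2) = -62
Clamped end conditions give two more equations: 2h_0·σ_0 + h_0·σ_1 = 6(Δ_0 - s'(0)) = 30 and h_3·σ_3 + 2h_3·σ_4 = 6(s'(7) - Δ_3) = -16.
Hence σ_0 = 4367/104, σ_1 = -2807/52, σ_2 = 3737/104, σ_3 = -385/26, σ_4 = 739/156.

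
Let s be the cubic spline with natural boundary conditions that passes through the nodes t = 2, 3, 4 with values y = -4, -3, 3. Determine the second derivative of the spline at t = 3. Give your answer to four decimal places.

Write σ_i for s''(x_i). With h_i = 1, 1 and divided differences Δ_i = 1, 6, the continuity of s' gives the tridiagonal system
  1·σ_0 + 4·σ_1 + 1·σ_2 = 6(Δ_1 - Δ_0) = 30
Natural end conditions: σ_0 = σ_2 = 0.
Solving: σ_0 = 0, σ_1 = 15/2, σ_2 = 0.

7.5000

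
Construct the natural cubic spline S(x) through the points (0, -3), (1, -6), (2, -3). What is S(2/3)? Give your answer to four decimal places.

-5.5556

Let m_i = S''(x_i). Step sizes h_i = 1, 1; slopes of the chords Δ_i = (y_(i+1) - y_i)/h_i = -3, 3.
  1·m_0 + 4·m_1 + 1·m_2 = 6(Δ_1 - Δ_0) = 36
Natural end conditions: m_0 = m_2 = 0.
Hence m_0 = 0, m_1 = 9, m_2 = 0.
On [0, 1], S(x) = -3 - 9/2·x + 0·x² + 3/2·x³.
With x = 2/3: S(2/3) = -50/9.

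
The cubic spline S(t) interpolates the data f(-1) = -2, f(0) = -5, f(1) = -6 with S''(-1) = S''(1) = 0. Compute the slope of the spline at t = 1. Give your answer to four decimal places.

-0.5000

Let m_i = S''(x_i). Step sizes h_i = 1, 1; slopes of the chords Δ_i = (y_(i+1) - y_i)/h_i = -3, -1.
  1·m_0 + 4·m_1 + 1·m_2 = 6(Δ_1 - Δ_0) = 12
Natural end conditions: m_0 = m_2 = 0.
Solving the tridiagonal system: m_0 = 0, m_1 = 3, m_2 = 0.
On [0, 1], S'(t) = b_1 + 2c_1·t + 3d_1·t² with b_1 = Δ_1 - h_1(2m_1 + m_2)/6 = -2, c_1 = m_1/2 = 3/2, d_1 = (m_2 - m_1)/(6h_1) = -1/2. So S'(1) = -1/2.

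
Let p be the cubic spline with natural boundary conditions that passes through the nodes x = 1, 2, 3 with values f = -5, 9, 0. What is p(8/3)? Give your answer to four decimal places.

4.7037

With m_i denoting the second derivative at x_i, h_i = 1, 1, and Δ_i = (y_(i+1) − y_i)/h_i = 14, -9:
  1·m_0 + 4·m_1 + 1·m_2 = 6(Δ_1 - Δ_0) = -138
Natural end conditions: m_0 = m_2 = 0.
Forward elimination and back-substitution give m_0 = 0, m_1 = -69/2, m_2 = 0.
On [2, 3], p(x) = 9 + 5/2·(x - 2) - 69/4·(x - 2)² + 23/4·(x - 2)³.
With (x - 2) = 2/3: p(8/3) = 127/27.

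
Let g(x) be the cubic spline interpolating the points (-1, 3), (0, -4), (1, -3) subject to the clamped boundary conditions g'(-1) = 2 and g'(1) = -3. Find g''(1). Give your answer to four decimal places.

-26.5000

Let σ_i = g''(x_i). Step sizes h_i = 1, 1; slopes of the chords Δ_i = (y_(i+1) - y_i)/h_i = -7, 1.
  1·σ_0 + 4·σ_1 + 1·σ_2 = 6(Δ_1 - Δ_0) = 48
Clamped end conditions give two more equations: 2h_0·σ_0 + h_0·σ_1 = 6(Δ_0 - g'(-1)) = -54 and h_1·σ_1 + 2h_1·σ_2 = 6(g'(1) - Δ_1) = -24.
Solving the tridiagonal system: σ_0 = -83/2, σ_1 = 29, σ_2 = -53/2.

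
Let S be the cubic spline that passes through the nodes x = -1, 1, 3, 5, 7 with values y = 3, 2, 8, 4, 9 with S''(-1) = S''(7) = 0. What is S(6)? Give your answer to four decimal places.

Write M_i for S''(x_i). With h_i = 2, 2, 2, 2 and divided differences Δ_i = -1/2, 3, -2, 5/2, the continuity of S' gives the tridiagonal system
  2·M_0 + 8·M_1 + 2·M_2 = 6(Δ_1 - Δ_0) = 21
  2·M_1 + 8·M_2 + 2·M_3 = 6(Δ_2 - Δ_1) = -30
  2·M_2 + 8·M_3 + 2·M_4 = 6(Δ_3 - Δ_2) = 27
Natural end conditions: M_0 = M_4 = 0.
Solving: M_0 = 0, M_1 = 33/8, M_2 = -6, M_3 = 39/8, M_4 = 0.
On [5, 7], S(x) = 4 - 3/4·(x - 5) + 39/16·(x - 5)² - 13/32·(x - 5)³.
With (x - 5) = 1: S(6) = 169/32.

5.2813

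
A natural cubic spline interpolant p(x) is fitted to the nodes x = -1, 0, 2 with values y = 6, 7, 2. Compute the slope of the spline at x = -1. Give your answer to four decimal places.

1.5833

Write m_i for p''(x_i). With h_i = 1, 2 and divided differences Δ_i = 1, -5/2, the continuity of p' gives the tridiagonal system
  1·m_0 + 6·m_1 + 2·m_2 = 6(Δ_1 - Δ_0) = -21
Natural end conditions: m_0 = m_2 = 0.
Solving: m_0 = 0, m_1 = -7/2, m_2 = 0.
On [-1, 0], p'(x) = b_0 + 2c_0·(x + 1) + 3d_0·(x + 1)² with b_0 = Δ_0 - h_0(2m_0 + m_1)/6 = 19/12, c_0 = m_0/2 = 0, d_0 = (m_1 - m_0)/(6h_0) = -7/12. So p'(-1) = 19/12.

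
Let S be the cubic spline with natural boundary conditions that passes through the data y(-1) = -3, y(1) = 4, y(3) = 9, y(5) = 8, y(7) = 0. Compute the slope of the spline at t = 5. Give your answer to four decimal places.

-2.5179

Let M_i = S''(x_i). Step sizes h_i = 2, 2, 2, 2; slopes of the chords Δ_i = (y_(i+1) - y_i)/h_i = 7/2, 5/2, -1/2, -4.
  2·M_0 + 8·M_1 + 2·M_2 = 6(Δ_1 - Δ_0) = -6
  2·M_1 + 8·M_2 + 2·M_3 = 6(Δ_2 - Δ_1) = -18
  2·M_2 + 8·M_3 + 2·M_4 = 6(Δ_3 - Δ_2) = -21
Natural end conditions: M_0 = M_4 = 0.
Solving the tridiagonal system: M_0 = 0, M_1 = -39/112, M_2 = -45/28, M_3 = -249/112, M_4 = 0.
On [5, 7], S'(t) = b_3 + 2c_3·(t - 5) + 3d_3·(t - 5)² with b_3 = Δ_3 - h_3(2M_3 + M_4)/6 = -141/56, c_3 = M_3/2 = -249/224, d_3 = (M_4 - M_3)/(6h_3) = 83/448. So S'(5) = -141/56.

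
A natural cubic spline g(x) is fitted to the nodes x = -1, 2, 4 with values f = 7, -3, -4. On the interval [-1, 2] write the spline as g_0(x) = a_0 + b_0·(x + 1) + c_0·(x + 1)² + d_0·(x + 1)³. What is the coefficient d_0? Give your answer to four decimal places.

0.0944

Put σ_i = g'' at the i-th knot. Here h = (3, 2) and Δ = (-10/3, -1/2), so the interior equations h_(i-1)·σ_(i-1) + 2(h_(i-1)+h_i)·σ_i + h_i·σ_(i+1) = 6(Δ_i − Δ_(i-1)) read
  3·σ_0 + 10·σ_1 + 2·σ_2 = 6(Δ_1 - Δ_0) = 17
Natural end conditions: σ_0 = σ_2 = 0.
Forward elimination and back-substitution give σ_0 = 0, σ_1 = 17/10, σ_2 = 0.
On [-1, 2], with g_0(x) = a_0 + b_0·(x + 1) + c_0·(x + 1)² + d_0·(x + 1)³: c_0 = σ_0/2 = 0, d_0 = (σ_1 - σ_0)/(6h_0) = 17/180, b_0 = Δ_0 - h_0(2σ_0 + σ_1)/6 = -251/60.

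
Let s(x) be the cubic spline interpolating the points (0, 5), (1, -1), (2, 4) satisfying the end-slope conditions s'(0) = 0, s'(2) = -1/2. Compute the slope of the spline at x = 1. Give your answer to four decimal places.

-0.6250

Let M_i = s''(x_i). Step sizes h_i = 1, 1; slopes of the chords Δ_i = (y_(i+1) - y_i)/h_i = -6, 5.
  1·M_0 + 4·M_1 + 1·M_2 = 6(Δ_1 - Δ_0) = 66
Clamped end conditions give two more equations: 2h_0·M_0 + h_0·M_1 = 6(Δ_0 - s'(0)) = -36 and h_1·M_1 + 2h_1·M_2 = 6(s'(2) - Δ_1) = -33.
Solving the tridiagonal system: M_0 = -139/4, M_1 = 67/2, M_2 = -133/4.
On [1, 2], s'(x) = b_1 + 2c_1·(x - 1) + 3d_1·(x - 1)² with b_1 = Δ_1 - h_1(2M_1 + M_2)/6 = -5/8, c_1 = M_1/2 = 67/4, d_1 = (M_2 - M_1)/(6h_1) = -89/8. So s'(1) = -5/8.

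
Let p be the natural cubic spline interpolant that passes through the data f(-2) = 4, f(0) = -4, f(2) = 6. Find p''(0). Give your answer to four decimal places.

Write σ_i for p''(x_i). With h_i = 2, 2 and divided differences Δ_i = -4, 5, the continuity of p' gives the tridiagonal system
  2·σ_0 + 8·σ_1 + 2·σ_2 = 6(Δ_1 - Δ_0) = 54
Natural end conditions: σ_0 = σ_2 = 0.
Forward elimination and back-substitution give σ_0 = 0, σ_1 = 27/4, σ_2 = 0.

6.7500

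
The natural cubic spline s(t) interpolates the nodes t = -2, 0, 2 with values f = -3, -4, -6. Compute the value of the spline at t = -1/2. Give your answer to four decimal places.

-3.6680

Put m_i = s'' at the i-th knot. Here h = (2, 2) and Δ = (-1/2, -1), so the interior equations h_(i-1)·m_(i-1) + 2(h_(i-1)+h_i)·m_i + h_i·m_(i+1) = 6(Δ_i − Δ_(i-1)) read
  2·m_0 + 8·m_1 + 2·m_2 = 6(Δ_1 - Δ_0) = -3
Natural end conditions: m_0 = m_2 = 0.
Forward elimination and back-substitution give m_0 = 0, m_1 = -3/8, m_2 = 0.
On [-2, 0], s(t) = -3 - 3/8·(t + 2) + 0·(t + 2)² - 1/32·(t + 2)³.
With (t + 2) = 3/2: s(-1/2) = -939/256.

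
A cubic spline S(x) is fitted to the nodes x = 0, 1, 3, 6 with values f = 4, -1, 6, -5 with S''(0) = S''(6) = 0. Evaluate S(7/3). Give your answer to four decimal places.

Write M_i for S''(x_i). With h_i = 1, 2, 3 and divided differences Δ_i = -5, 7/2, -11/3, the continuity of S' gives the tridiagonal system
  1·M_0 + 6·M_1 + 2·M_2 = 6(Δ_1 - Δ_0) = 51
  2·M_1 + 10·M_2 + 3·M_3 = 6(Δ_2 - Δ_1) = -43
Natural end conditions: M_0 = M_3 = 0.
Solving the tridiagonal system: M_0 = 0, M_1 = 149/14, M_2 = -45/7, M_3 = 0.
On [1, 3], S(x) = -1 - 61/42·(x - 1) + 149/28·(x - 1)² - 239/168·(x - 1)³.
With (x - 1) = 4/3: S(7/3) = 1787/567.

3.1517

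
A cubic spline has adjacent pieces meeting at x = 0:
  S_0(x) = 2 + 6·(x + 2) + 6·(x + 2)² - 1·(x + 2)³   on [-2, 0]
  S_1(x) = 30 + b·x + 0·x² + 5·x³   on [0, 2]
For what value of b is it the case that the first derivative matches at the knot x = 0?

18

S_0'(x) = 6 + 12·(x + 2) - 3·(x + 2)², so S_0'(0) = 18. On the right, S_1'(0) = b, so b = 18.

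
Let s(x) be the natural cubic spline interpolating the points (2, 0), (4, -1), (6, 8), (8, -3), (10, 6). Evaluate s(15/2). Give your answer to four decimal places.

Let M_i = s''(x_i). Step sizes h_i = 2, 2, 2, 2; slopes of the chords Δ_i = (y_(i+1) - y_i)/h_i = -1/2, 9/2, -11/2, 9/2.
  2·M_0 + 8·M_1 + 2·M_2 = 6(Δ_1 - Δ_0) = 30
  2·M_1 + 8·M_2 + 2·M_3 = 6(Δ_2 - Δ_1) = -60
  2·M_2 + 8·M_3 + 2·M_4 = 6(Δ_3 - Δ_2) = 60
Natural end conditions: M_0 = M_4 = 0.
Hence M_0 = 0, M_1 = 375/56, M_2 = -165/14, M_3 = 585/56, M_4 = 0.
On [6, 8], s(x) = 8 - 9/8·(x - 6) - 165/28·(x - 6)² + 415/224·(x - 6)³.
With (x - 6) = 3/2: s(15/2) = -1243/1792.

-0.6936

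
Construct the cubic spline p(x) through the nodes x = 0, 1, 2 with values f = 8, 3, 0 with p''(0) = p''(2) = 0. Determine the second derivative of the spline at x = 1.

Write m_i for p''(x_i). With h_i = 1, 1 and divided differences Δ_i = -5, -3, the continuity of p' gives the tridiagonal system
  1·m_0 + 4·m_1 + 1·m_2 = 6(Δ_1 - Δ_0) = 12
Natural end conditions: m_0 = m_2 = 0.
Solving the tridiagonal system: m_0 = 0, m_1 = 3, m_2 = 0.

3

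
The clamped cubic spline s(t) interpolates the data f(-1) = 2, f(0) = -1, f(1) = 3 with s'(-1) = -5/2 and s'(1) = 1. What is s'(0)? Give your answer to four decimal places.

1.1250

With m_i denoting the second derivative at x_i, h_i = 1, 1, and Δ_i = (y_(i+1) − y_i)/h_i = -3, 4:
  1·m_0 + 4·m_1 + 1·m_2 = 6(Δ_1 - Δ_0) = 42
Clamped end conditions give two more equations: 2h_0·m_0 + h_0·m_1 = 6(Δ_0 - s'(-1)) = -3 and h_1·m_1 + 2h_1·m_2 = 6(s'(1) - Δ_1) = -18.
Forward elimination and back-substitution give m_0 = -41/4, m_1 = 35/2, m_2 = -71/4.
On [0, 1], s'(t) = b_1 + 2c_1·t + 3d_1·t² with b_1 = Δ_1 - h_1(2m_1 + m_2)/6 = 9/8, c_1 = m_1/2 = 35/4, d_1 = (m_2 - m_1)/(6h_1) = -47/8. So s'(0) = 9/8.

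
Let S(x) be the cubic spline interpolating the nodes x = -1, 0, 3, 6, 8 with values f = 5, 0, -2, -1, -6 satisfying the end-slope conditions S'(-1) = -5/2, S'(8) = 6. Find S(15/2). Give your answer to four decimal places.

-7.3069

Let m_i = S''(x_i). Step sizes h_i = 1, 3, 3, 2; slopes of the chords Δ_i = (y_(i+1) - y_i)/h_i = -5, -2/3, 1/3, -5/2.
  1·m_0 + 8·m_1 + 3·m_2 = 6(Δ_1 - Δ_0) = 26
  3·m_1 + 12·m_2 + 3·m_3 = 6(Δ_2 - Δ_1) = 6
  3·m_2 + 10·m_3 + 2·m_4 = 6(Δ_3 - Δ_2) = -17
Clamped end conditions give two more equations: 2h_0·m_0 + h_0·m_1 = 6(Δ_0 - S'(-1)) = -15 and h_3·m_3 + 2h_3·m_4 = 6(S'(8) - Δ_3) = 51.
Solving: m_0 = -403/42, m_1 = 88/21, m_2 = 29/42, m_3 = -104/21, m_4 = 1279/84.
On [6, 8], S(x) = -1 - 359/84·(x - 6) - 52/21·(x - 6)² + 565/336·(x - 6)³.
With (x - 6) = 3/2: S(15/2) = -6547/896.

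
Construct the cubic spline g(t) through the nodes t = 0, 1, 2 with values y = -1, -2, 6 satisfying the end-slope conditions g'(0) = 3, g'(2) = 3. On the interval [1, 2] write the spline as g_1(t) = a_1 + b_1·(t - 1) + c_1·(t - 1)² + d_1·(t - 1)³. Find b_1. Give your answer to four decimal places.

3.7500

Write M_i for g''(x_i). With h_i = 1, 1 and divided differences Δ_i = -1, 8, the continuity of g' gives the tridiagonal system
  1·M_0 + 4·M_1 + 1·M_2 = 6(Δ_1 - Δ_0) = 54
Clamped end conditions give two more equations: 2h_0·M_0 + h_0·M_1 = 6(Δ_0 - g'(0)) = -24 and h_1·M_1 + 2h_1·M_2 = 6(g'(2) - Δ_1) = -30.
Solving the tridiagonal system: M_0 = -51/2, M_1 = 27, M_2 = -57/2.
On [1, 2], with g_1(t) = a_1 + b_1·(t - 1) + c_1·(t - 1)² + d_1·(t - 1)³: c_1 = M_1/2 = 27/2, d_1 = (M_2 - M_1)/(6h_1) = -37/4, b_1 = Δ_1 - h_1(2M_1 + M_2)/6 = 15/4.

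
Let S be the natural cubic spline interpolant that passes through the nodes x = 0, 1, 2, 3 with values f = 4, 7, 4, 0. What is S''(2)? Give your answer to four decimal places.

With M_i denoting the second derivative at x_i, h_i = 1, 1, 1, and Δ_i = (y_(i+1) − y_i)/h_i = 3, -3, -4:
  1·M_0 + 4·M_1 + 1·M_2 = 6(Δ_1 - Δ_0) = -36
  1·M_1 + 4·M_2 + 1·M_3 = 6(Δ_2 - Δ_1) = -6
Natural end conditions: M_0 = M_3 = 0.
Hence M_0 = 0, M_1 = -46/5, M_2 = 4/5, M_3 = 0.

0.8000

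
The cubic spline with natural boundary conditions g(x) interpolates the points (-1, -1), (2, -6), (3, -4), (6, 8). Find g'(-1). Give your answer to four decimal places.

-2.9683

Let M_i = g''(x_i). Step sizes h_i = 3, 1, 3; slopes of the chords Δ_i = (y_(i+1) - y_i)/h_i = -5/3, 2, 4.
  3·M_0 + 8·M_1 + 1·M_2 = 6(Δ_1 - Δ_0) = 22
  1·M_1 + 8·M_2 + 3·M_3 = 6(Δ_2 - Δ_1) = 12
Natural end conditions: M_0 = M_3 = 0.
Forward elimination and back-substitution give M_0 = 0, M_1 = 164/63, M_2 = 74/63, M_3 = 0.
On [-1, 2], g'(x) = b_0 + 2c_0·(x + 1) + 3d_0·(x + 1)² with b_0 = Δ_0 - h_0(2M_0 + M_1)/6 = -187/63, c_0 = M_0/2 = 0, d_0 = (M_1 - M_0)/(6h_0) = 82/567. So g'(-1) = -187/63.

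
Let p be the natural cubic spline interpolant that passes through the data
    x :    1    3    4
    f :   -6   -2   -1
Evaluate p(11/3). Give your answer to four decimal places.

-1.2840

Put M_i = p'' at the i-th knot. Here h = (2, 1) and Δ = (2, 1), so the interior equations h_(i-1)·M_(i-1) + 2(h_(i-1)+h_i)·M_i + h_i·M_(i+1) = 6(Δ_i − Δ_(i-1)) read
  2·M_0 + 6·M_1 + 1·M_2 = 6(Δ_1 - Δ_0) = -6
Natural end conditions: M_0 = M_2 = 0.
Solving: M_0 = 0, M_1 = -1, M_2 = 0.
On [3, 4], p(x) = -2 + 4/3·(x - 3) - 1/2·(x - 3)² + 1/6·(x - 3)³.
With (x - 3) = 2/3: p(11/3) = -104/81.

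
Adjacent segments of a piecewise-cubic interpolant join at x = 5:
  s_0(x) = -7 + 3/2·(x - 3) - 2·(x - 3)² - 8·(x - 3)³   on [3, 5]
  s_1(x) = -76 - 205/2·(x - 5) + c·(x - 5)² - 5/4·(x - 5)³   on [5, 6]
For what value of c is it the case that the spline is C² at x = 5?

s_0''(x) = -4 - 48·(x - 3), so s_0''(5) = -100. On the right, s_1''(5) = 2c, so c = -50.

-50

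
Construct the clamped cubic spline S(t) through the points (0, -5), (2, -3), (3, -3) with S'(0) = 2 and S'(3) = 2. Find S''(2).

Write σ_i for S''(x_i). With h_i = 2, 1 and divided differences Δ_i = 1, 0, the continuity of S' gives the tridiagonal system
  2·σ_0 + 6·σ_1 + 1·σ_2 = 6(Δ_1 - Δ_0) = -6
Clamped end conditions give two more equations: 2h_0·σ_0 + h_0·σ_1 = 6(Δ_0 - S'(0)) = -6 and h_1·σ_1 + 2h_1·σ_2 = 6(S'(3) - Δ_1) = 12.
Hence σ_0 = -1/2, σ_1 = -2, σ_2 = 7.

-2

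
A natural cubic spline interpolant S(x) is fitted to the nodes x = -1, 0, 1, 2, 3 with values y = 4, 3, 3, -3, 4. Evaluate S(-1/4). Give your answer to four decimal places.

Put σ_i = S'' at the i-th knot. Here h = (1, 1, 1, 1) and Δ = (-1, 0, -6, 7), so the interior equations h_(i-1)·σ_(i-1) + 2(h_(i-1)+h_i)·σ_i + h_i·σ_(i+1) = 6(Δ_i − Δ_(i-1)) read
  1·σ_0 + 4·σ_1 + 1·σ_2 = 6(Δ_1 - Δ_0) = 6
  1·σ_1 + 4·σ_2 + 1·σ_3 = 6(Δ_2 - Δ_1) = -36
  1·σ_2 + 4·σ_3 + 1·σ_4 = 6(Δ_3 - Δ_2) = 78
Natural end conditions: σ_0 = σ_4 = 0.
Solving the tridiagonal system: σ_0 = 0, σ_1 = 39/7, σ_2 = -114/7, σ_3 = 165/7, σ_4 = 0.
On [-1, 0], S(x) = 4 - 27/14·(x + 1) + 0·(x + 1)² + 13/14·(x + 1)³.
With (x + 1) = 3/4: S(-1/4) = 377/128.

2.9453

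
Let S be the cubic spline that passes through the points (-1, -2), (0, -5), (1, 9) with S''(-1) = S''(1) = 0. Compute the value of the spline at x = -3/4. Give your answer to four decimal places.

Write M_i for S''(x_i). With h_i = 1, 1 and divided differences Δ_i = -3, 14, the continuity of S' gives the tridiagonal system
  1·M_0 + 4·M_1 + 1·M_2 = 6(Δ_1 - Δ_0) = 102
Natural end conditions: M_0 = M_2 = 0.
Solving: M_0 = 0, M_1 = 51/2, M_2 = 0.
On [-1, 0], S(x) = -2 - 29/4·(x + 1) + 0·(x + 1)² + 17/4·(x + 1)³.
With (x + 1) = 1/4: S(-3/4) = -959/256.

-3.7461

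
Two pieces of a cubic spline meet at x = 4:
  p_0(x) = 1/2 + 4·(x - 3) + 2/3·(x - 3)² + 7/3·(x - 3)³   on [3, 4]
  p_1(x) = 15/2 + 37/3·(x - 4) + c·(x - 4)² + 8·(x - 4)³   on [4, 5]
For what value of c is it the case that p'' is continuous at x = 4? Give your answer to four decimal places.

p_0''(x) = 4/3 + 14·(x - 3), so p_0''(4) = 46/3. On the right, p_1''(4) = 2c, so c = 23/3.

7.6667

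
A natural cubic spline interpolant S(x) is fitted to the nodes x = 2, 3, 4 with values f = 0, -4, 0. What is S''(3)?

12

Let M_i = S''(x_i). Step sizes h_i = 1, 1; slopes of the chords Δ_i = (y_(i+1) - y_i)/h_i = -4, 4.
  1·M_0 + 4·M_1 + 1·M_2 = 6(Δ_1 - Δ_0) = 48
Natural end conditions: M_0 = M_2 = 0.
Hence M_0 = 0, M_1 = 12, M_2 = 0.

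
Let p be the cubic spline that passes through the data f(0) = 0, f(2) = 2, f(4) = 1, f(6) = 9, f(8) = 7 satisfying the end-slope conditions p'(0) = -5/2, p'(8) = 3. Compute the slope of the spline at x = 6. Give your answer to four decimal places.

0.9286

With M_i denoting the second derivative at x_i, h_i = 2, 2, 2, 2, and Δ_i = (y_(i+1) − y_i)/h_i = 1, -1/2, 4, -1:
  2·M_0 + 8·M_1 + 2·M_2 = 6(Δ_1 - Δ_0) = -9
  2·M_1 + 8·M_2 + 2·M_3 = 6(Δ_2 - Δ_1) = 27
  2·M_2 + 8·M_3 + 2·M_4 = 6(Δ_3 - Δ_2) = -30
Clamped end conditions give two more equations: 2h_0·M_0 + h_0·M_1 = 6(Δ_0 - p'(0)) = 21 and h_3·M_3 + 2h_3·M_4 = 6(p'(8) - Δ_3) = 24.
Forward elimination and back-substitution give M_0 = 53/7, M_1 = -65/14, M_2 = 13/2, M_3 = -55/7, M_4 = 139/14.
On [6, 8], p'(x) = b_3 + 2c_3·(x - 6) + 3d_3·(x - 6)² with b_3 = Δ_3 - h_3(2M_3 + M_4)/6 = 13/14, c_3 = M_3/2 = -55/14, d_3 = (M_4 - M_3)/(6h_3) = 83/56. So p'(6) = 13/14.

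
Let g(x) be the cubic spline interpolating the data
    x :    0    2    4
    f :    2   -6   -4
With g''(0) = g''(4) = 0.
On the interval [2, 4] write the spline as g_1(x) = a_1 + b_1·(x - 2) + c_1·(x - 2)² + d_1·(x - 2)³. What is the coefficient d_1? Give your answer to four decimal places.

Let M_i = g''(x_i). Step sizes h_i = 2, 2; slopes of the chords Δ_i = (y_(i+1) - y_i)/h_i = -4, 1.
  2·M_0 + 8·M_1 + 2·M_2 = 6(Δ_1 - Δ_0) = 30
Natural end conditions: M_0 = M_2 = 0.
Solving: M_0 = 0, M_1 = 15/4, M_2 = 0.
On [2, 4], with g_1(x) = a_1 + b_1·(x - 2) + c_1·(x - 2)² + d_1·(x - 2)³: c_1 = M_1/2 = 15/8, d_1 = (M_2 - M_1)/(6h_1) = -5/16, b_1 = Δ_1 - h_1(2M_1 + M_2)/6 = -3/2.

-0.3125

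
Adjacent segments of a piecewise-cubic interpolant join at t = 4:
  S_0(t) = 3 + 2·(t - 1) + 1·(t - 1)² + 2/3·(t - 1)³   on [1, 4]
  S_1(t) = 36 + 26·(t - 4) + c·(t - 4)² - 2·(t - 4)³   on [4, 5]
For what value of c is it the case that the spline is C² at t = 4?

7

S_0''(t) = 2 + 4·(t - 1), so S_0''(4) = 14. On the right, S_1''(4) = 2c, so c = 7.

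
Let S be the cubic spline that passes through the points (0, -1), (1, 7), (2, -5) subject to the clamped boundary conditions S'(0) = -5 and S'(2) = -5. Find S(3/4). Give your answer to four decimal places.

5.5859

Write m_i for S''(x_i). With h_i = 1, 1 and divided differences Δ_i = 8, -12, the continuity of S' gives the tridiagonal system
  1·m_0 + 4·m_1 + 1·m_2 = 6(Δ_1 - Δ_0) = -120
Clamped end conditions give two more equations: 2h_0·m_0 + h_0·m_1 = 6(Δ_0 - S'(0)) = 78 and h_1·m_1 + 2h_1·m_2 = 6(S'(2) - Δ_1) = 42.
Forward elimination and back-substitution give m_0 = 69, m_1 = -60, m_2 = 51.
On [0, 1], S(t) = -1 - 5·t + 69/2·t² - 43/2·t³.
With t = 3/4: S(3/4) = 715/128.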